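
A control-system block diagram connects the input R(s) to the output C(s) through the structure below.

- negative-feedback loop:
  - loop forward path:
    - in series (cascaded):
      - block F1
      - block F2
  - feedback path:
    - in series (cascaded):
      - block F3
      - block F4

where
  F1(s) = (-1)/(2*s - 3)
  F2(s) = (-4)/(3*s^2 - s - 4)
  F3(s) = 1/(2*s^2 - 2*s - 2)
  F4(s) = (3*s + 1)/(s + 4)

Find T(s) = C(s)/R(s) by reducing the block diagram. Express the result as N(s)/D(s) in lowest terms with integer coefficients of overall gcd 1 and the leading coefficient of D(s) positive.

The answer is (4*s^3 + 12*s^2 - 20*s - 16)/(6*s^6 + 7*s^5 - 68*s^4 + 28*s^3 + 105*s^2 - 34*s - 46).

Reasoning:
Step 1 - multiply F1, F2 (series) -> 4/(6*s^3 - 11*s^2 - 5*s + 12)
Step 2 - multiply F3, F4 (series) -> (3*s + 1)/(2*s^3 + 6*s^2 - 10*s - 8)
Step 3 - close the feedback loop around (F1*F2), (F3*F4); the result is T(s) itself (integer coefficients, no common factor, positive leading denominator coefficient)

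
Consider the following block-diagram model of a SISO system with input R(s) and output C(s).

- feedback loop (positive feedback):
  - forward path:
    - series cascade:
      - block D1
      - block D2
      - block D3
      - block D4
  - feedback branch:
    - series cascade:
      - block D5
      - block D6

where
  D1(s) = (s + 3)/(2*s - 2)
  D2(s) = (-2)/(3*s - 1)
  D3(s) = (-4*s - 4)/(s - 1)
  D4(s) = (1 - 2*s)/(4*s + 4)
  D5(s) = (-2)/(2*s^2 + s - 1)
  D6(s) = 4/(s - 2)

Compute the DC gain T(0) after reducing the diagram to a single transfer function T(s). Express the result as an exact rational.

Reducing step by step:

Step 1: series reduction of D1, D2, D3, D4 = (-2*s^2 - 5*s + 3)/(3*s^3 - 7*s^2 + 5*s - 1)
Step 2: reduce the series chain D5, D6 = (-8)/(2*s^3 - 3*s^2 - 3*s + 2)
Step 3: reduce the feedback loop with forward (D1*D2*D3*D4) and return (D5*D6) = (-2*s^4 - 3*s^3 + 12*s^2 + 7*s - 6)/(3*s^5 - 10*s^4 + 6*s^3 + 8*s^2 - 17*s - 22)
That last expression is T(s); at s = 0 only the constant terms survive, so T(0) = -6/(-22) = 3/11.

Answer: 3/11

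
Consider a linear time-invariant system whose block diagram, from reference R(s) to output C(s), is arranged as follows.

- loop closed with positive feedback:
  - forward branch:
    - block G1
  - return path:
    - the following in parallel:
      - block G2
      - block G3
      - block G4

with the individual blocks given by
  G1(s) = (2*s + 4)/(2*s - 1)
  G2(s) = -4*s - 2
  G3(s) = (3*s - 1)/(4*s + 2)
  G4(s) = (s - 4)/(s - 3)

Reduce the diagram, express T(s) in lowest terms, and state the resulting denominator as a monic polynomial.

Step 1: sum the parallel branches G2, G3, G4; result (-16*s^3 + 39*s^2 + 20*s + 7)/(4*s^2 - 10*s - 6)
Step 2: feedback reduction of G1, (G2+G3+G4); result (4*s^3 - 2*s^2 - 26*s - 12)/(16*s^4 - 3*s^3 - 110*s^2 - 48*s - 11)
Step 2 gives the fully reduced T(s), with no common factor left to cancel. The denominator's leading coefficient is 16, so divide each of its coefficients by 16 to get the monic form.

Hence the answer: s^4 - 3*s^3/16 - 55*s^2/8 - 3*s - 11/16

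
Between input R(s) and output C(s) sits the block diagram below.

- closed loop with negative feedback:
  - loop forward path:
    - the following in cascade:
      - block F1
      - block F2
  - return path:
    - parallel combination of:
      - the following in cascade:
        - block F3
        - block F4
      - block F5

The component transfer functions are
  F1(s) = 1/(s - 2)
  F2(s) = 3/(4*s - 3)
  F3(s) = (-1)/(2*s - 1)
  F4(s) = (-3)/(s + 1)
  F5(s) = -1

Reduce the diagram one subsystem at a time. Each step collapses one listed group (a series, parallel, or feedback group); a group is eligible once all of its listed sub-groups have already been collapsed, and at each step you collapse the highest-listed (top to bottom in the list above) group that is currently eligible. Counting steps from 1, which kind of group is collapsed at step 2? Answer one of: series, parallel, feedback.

1. series reduction of F1, F2
2. series reduction of F3, F4
3. reduce the parallel group (F3*F4), F5
4. collapse the loop ((F1*F2) forward, ((F3*F4)+F5) return)
Step 2 collapses a series group.

Therefore the answer is series.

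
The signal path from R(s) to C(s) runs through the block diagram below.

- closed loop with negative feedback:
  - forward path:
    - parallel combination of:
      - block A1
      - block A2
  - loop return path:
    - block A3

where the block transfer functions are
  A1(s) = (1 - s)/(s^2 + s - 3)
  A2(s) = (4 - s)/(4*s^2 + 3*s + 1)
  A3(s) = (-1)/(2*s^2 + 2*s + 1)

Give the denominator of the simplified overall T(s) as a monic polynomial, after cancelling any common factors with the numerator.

Reducing step by step:

[1] parallel reduction of A1, A2 -> (-5*s^3 + 4*s^2 + 9*s - 11)/(4*s^4 + 7*s^3 - 8*s^2 - 8*s - 3)
[2] close the feedback loop around (A1+A2), A3 -> (-10*s^5 - 2*s^4 + 21*s^3 - 13*s - 11)/(8*s^6 + 22*s^5 + 2*s^4 - 20*s^3 - 34*s^2 - 23*s + 8)
T(s) is the step-2 result (common factors already cancelled). Leading coefficient of the denominator: 8. Divide through by 8 for the monic polynomial.

Answer: s^6 + 11*s^5/4 + s^4/4 - 5*s^3/2 - 17*s^2/4 - 23*s/8 + 1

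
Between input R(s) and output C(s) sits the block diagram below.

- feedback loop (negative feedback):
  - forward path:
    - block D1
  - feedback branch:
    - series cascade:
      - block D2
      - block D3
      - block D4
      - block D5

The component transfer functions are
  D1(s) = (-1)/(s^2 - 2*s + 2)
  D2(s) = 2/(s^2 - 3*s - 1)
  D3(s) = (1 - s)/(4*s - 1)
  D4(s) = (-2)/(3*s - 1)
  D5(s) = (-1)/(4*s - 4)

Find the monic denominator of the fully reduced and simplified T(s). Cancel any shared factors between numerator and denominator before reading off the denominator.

Answer: s^6 - 67*s^5/12 + 10*s^4 - 17*s^3/2 + 11*s^2/12 + 5*s/6 - 1/12

Working:
Step 1 - multiply D2, D3, D4, D5 (series) -> (-1)/(12*s^4 - 43*s^3 + 10*s^2 + 4*s - 1)
Step 2 - reduce the feedback loop with forward D1 and return (D2*D3*D4*D5) -> (-12*s^4 + 43*s^3 - 10*s^2 - 4*s + 1)/(12*s^6 - 67*s^5 + 120*s^4 - 102*s^3 + 11*s^2 + 10*s - 1)
That last expression is T(s), already simplified. Scaling its denominator by 1/12 (the reciprocal of the leading coefficient) yields the monic denominator.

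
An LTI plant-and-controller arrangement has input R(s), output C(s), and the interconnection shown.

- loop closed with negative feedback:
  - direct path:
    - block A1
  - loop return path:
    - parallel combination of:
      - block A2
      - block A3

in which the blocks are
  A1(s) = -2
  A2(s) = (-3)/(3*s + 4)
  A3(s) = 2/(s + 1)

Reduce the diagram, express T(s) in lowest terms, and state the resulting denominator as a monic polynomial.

Reducing step by step:

Step 1 - parallel reduction of A2, A3 gives (3*s + 5)/(3*s^2 + 7*s + 4)
Step 2 - reduce the feedback loop with forward A1 and return (A2+A3) gives (-6*s^2 - 14*s - 8)/(3*s^2 + s - 6)
No further cancellation is possible in the step-2 result, so that is T(s). Its denominator becomes monic after dividing by the leading coefficient 3.

Answer: s^2 + s/3 - 2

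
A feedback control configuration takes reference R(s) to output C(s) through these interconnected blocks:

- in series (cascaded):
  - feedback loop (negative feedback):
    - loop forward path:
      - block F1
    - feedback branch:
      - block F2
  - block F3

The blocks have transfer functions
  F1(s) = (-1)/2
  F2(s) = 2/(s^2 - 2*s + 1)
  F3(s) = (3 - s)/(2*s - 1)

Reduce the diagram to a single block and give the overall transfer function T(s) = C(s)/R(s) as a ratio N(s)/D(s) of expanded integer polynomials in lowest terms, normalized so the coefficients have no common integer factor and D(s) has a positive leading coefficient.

Step 1: reduce the feedback loop with forward F1 and return F2 -> (-s^2 + 2*s - 1)/(2*s^2 - 4*s)
Step 2: reduce the series chain [F1/(1+F1*F2)], F3, which is the overall transfer function T(s) = C(s)/R(s) in lowest terms

Answer: (s^3 - 5*s^2 + 7*s - 3)/(4*s^3 - 10*s^2 + 4*s)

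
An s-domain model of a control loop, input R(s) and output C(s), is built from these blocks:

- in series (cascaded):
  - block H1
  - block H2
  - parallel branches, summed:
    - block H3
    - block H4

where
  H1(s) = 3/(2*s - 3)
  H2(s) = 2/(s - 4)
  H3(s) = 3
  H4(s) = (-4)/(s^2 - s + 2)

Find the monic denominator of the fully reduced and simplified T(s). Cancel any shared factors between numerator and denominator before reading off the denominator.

First reduce the diagram to T(s).

1. add H3, H4 (parallel) = (3*s^2 - 3*s + 2)/(s^2 - s + 2)
2. series reduction of H1, H2, (H3+H4) = (18*s^2 - 18*s + 12)/(2*s^4 - 13*s^3 + 27*s^2 - 34*s + 24)
T(s) is the step-2 result (common factors already cancelled). Leading coefficient of the denominator: 2. Divide through by 2 for the monic polynomial.

Answer: s^4 - 13*s^3/2 + 27*s^2/2 - 17*s + 12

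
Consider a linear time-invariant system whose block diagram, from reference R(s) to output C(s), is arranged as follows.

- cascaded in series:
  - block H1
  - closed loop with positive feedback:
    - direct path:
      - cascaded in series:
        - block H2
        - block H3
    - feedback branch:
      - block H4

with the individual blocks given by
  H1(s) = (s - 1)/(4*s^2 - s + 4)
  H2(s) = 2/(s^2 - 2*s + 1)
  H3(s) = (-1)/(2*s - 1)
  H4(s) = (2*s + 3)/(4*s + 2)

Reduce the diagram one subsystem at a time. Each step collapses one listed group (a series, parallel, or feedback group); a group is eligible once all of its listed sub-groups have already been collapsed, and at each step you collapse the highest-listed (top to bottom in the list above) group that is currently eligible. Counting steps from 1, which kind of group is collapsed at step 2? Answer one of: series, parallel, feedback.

The answer is feedback.

Reasoning:
(1) combine H2, H3 in series
(2) feedback reduction of (H2*H3), H4
(3) combine H1, [(H2*H3)/(1-(H2*H3)*H4)] in series
The group at step 2 is a feedback group.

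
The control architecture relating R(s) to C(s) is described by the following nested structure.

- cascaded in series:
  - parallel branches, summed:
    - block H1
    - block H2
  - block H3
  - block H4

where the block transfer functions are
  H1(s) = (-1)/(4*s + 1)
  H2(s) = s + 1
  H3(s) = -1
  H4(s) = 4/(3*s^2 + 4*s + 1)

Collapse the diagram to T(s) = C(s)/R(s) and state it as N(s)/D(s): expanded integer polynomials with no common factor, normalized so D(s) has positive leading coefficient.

First reduce the diagram to T(s).

1. parallel reduction of H1, H2 gives (4*s^2 + 5*s)/(4*s + 1)
2. cascade (H1+H2), H3, H4 - this is the overall T(s), already in the required normalized form

Answer: (-16*s^2 - 20*s)/(12*s^3 + 19*s^2 + 8*s + 1)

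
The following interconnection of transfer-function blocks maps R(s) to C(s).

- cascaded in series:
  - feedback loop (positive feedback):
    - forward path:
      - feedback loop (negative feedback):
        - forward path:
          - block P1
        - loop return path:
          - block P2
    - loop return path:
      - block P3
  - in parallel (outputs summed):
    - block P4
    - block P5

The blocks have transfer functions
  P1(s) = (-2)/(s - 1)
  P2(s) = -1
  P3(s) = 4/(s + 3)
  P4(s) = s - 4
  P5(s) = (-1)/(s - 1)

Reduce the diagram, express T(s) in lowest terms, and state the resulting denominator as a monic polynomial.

Answer: s^3 + 3*s^2 + 7*s - 11

Working:
(1) feedback reduction of P1, P2: (-2)/(s + 1)
(2) collapse the loop ([P1/(1+P1*P2)] forward, P3 return): (-2*s - 6)/(s^2 + 4*s + 11)
(3) reduce the parallel group P4, P5: (s^2 - 5*s + 3)/(s - 1)
(4) series reduction of [[P1/(1+P1*P2)]/(1-[P1/(1+P1*P2)]*P3)], (P4+P5): (-2*s^3 + 4*s^2 + 24*s - 18)/(s^3 + 3*s^2 + 7*s - 11)
Step 4 gives the fully reduced T(s), with no common factor left to cancel. The denominator is already monic (leading coefficient 1).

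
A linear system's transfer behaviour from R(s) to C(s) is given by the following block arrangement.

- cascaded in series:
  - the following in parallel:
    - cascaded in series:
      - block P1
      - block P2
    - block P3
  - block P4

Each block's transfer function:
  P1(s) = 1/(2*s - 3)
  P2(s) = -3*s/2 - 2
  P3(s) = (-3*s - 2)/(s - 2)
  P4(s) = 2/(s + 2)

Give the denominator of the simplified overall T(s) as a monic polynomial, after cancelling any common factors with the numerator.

(1) series reduction of P1, P2: (-3*s - 4)/(4*s - 6)
(2) sum the parallel branches (P1*P2), P3: (-15*s^2 + 12*s + 20)/(4*s^2 - 14*s + 12)
(3) combine ((P1*P2)+P3), P4 in series: (-15*s^2 + 12*s + 20)/(2*s^3 - 3*s^2 - 8*s + 12)
The result of step 3 is T(s) in lowest terms. Its denominator has leading coefficient 2; dividing the denominator through by 2 makes it monic.

Therefore the answer is s^3 - 3*s^2/2 - 4*s + 6.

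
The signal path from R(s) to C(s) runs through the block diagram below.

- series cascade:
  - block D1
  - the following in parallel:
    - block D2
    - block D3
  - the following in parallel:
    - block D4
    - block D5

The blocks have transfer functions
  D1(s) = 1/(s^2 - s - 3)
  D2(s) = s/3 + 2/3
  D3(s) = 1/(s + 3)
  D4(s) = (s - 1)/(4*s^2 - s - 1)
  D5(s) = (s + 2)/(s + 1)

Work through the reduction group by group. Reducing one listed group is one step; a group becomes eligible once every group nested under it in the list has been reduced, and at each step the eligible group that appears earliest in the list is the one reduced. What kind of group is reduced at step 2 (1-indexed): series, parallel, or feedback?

The answer is parallel.

Reasoning:
1. reduce the parallel group D2, D3
2. combine D4, D5 in parallel
3. multiply D1, (D2+D3), (D4+D5) (series)
Step 2: parallel.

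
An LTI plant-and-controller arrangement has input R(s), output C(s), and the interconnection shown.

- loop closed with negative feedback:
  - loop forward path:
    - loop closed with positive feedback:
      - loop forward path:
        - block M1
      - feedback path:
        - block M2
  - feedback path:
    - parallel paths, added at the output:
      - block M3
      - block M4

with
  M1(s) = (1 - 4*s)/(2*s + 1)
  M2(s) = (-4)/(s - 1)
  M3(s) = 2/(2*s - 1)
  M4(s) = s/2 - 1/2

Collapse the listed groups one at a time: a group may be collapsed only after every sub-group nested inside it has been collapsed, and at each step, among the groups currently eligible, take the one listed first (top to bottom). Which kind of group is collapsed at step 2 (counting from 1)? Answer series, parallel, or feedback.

Answer: parallel

Working:
Step 1: collapse the loop (M1 forward, M2 return)
Step 2: reduce the parallel group M3, M4
Step 3: collapse the loop ([M1/(1-M1*M2)] forward, (M3+M4) return)
Step 2 collapses a parallel group.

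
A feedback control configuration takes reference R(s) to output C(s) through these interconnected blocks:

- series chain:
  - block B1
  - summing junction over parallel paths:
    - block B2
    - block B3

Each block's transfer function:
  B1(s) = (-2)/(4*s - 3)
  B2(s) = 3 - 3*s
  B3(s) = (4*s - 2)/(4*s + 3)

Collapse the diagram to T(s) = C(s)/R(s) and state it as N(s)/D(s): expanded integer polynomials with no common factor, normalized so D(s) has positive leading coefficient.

First reduce the diagram to T(s).

1. add B2, B3 (parallel) -> (-12*s^2 + 7*s + 7)/(4*s + 3)
2. combine B1, (B2+B3) in series, giving the overall T(s)

Answer: (24*s^2 - 14*s - 14)/(16*s^2 - 9)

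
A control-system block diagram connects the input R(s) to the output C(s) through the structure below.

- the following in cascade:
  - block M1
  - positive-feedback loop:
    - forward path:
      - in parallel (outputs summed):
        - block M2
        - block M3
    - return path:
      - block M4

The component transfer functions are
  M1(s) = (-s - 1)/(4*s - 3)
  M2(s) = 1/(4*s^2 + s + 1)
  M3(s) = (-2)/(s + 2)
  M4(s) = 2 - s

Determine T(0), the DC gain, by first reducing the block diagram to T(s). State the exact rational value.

1. parallel reduction of M2, M3; result (-8*s^2 - s)/(4*s^3 + 9*s^2 + 3*s + 2)
2. feedback reduction of (M2+M3), M4; result (8*s^2 + s)/(4*s^3 - 24*s^2 - 5*s - 2)
3. series reduction of M1, [(M2+M3)/(1-(M2+M3)*M4)]; result (-8*s^3 - 9*s^2 - s)/(16*s^4 - 108*s^3 + 52*s^2 + 7*s + 6)
DC gain: substitute s = 0 into T(s) from step 3: T(0) = 0/6 = 0.

Hence the answer: 0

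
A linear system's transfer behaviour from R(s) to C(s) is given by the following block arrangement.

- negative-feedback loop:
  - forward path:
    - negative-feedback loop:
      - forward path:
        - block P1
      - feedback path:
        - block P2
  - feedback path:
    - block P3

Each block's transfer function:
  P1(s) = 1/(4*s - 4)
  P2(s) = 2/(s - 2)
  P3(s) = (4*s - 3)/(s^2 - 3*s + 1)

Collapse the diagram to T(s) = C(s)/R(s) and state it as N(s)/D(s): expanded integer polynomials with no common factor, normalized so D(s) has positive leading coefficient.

[1] feedback reduction of P1, P2 = (s - 2)/(4*s^2 - 12*s + 10)
[2] reduce the feedback loop with forward [P1/(1+P1*P2)] and return P3: this yields T(s), and no further normalization is needed

Therefore the answer is (s^3 - 5*s^2 + 7*s - 2)/(4*s^4 - 24*s^3 + 54*s^2 - 53*s + 16).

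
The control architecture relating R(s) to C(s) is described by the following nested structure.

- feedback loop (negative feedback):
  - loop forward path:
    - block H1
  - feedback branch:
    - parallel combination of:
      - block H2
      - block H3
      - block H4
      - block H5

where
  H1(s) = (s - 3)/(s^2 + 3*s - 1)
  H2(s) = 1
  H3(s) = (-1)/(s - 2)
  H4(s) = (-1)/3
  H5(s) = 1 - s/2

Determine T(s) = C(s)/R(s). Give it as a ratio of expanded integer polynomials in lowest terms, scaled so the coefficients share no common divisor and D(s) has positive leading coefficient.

Step 1: reduce the parallel group H2, H3, H4, H5 = (-3*s^2 + 16*s - 26)/(6*s - 12)
Step 2: apply the feedback formula to H1, (H2+H3+H4+H5), giving the overall T(s)

Answer: (6*s^2 - 30*s + 36)/(3*s^3 + 31*s^2 - 116*s + 90)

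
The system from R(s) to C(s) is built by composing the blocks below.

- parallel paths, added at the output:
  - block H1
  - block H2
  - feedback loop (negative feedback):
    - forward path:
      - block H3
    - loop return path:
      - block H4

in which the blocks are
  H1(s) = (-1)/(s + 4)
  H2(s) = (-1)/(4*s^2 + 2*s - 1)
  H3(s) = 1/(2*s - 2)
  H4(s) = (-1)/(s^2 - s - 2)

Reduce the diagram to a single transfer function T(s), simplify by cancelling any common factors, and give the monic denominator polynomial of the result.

First reduce the diagram to T(s).

Step 1. close the feedback loop around H3, H4 = (s^2 - s - 2)/(2*s^3 - 4*s^2 - 2*s + 3)
Step 2. sum the parallel branches H1, H2, [H3/(1+H3*H4)] = (-4*s^5 + 24*s^4 - 5*s^3 - 41*s^2 - 13*s - 1)/(8*s^6 + 20*s^5 - 66*s^4 - 60*s^3 + 56*s^2 + 29*s - 12)
That last expression is T(s), already simplified. Scaling its denominator by 1/8 (the reciprocal of the leading coefficient) yields the monic denominator.

Answer: s^6 + 5*s^5/2 - 33*s^4/4 - 15*s^3/2 + 7*s^2 + 29*s/8 - 3/2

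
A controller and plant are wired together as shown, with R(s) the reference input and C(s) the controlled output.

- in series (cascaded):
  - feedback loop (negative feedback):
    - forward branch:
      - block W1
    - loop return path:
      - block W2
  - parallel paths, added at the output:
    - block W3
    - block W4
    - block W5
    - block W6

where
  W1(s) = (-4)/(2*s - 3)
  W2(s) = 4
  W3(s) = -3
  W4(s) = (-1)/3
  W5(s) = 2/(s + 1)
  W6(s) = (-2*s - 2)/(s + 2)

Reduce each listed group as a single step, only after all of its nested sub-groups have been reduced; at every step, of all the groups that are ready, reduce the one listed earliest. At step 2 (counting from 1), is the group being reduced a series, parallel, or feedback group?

The answer is parallel.

Reasoning:
(1) apply the feedback formula to W1, W2
(2) add W3, W4, W5, W6 (parallel)
(3) cascade [W1/(1+W1*W2)], (W3+W4+W5+W6)
Step 2: parallel.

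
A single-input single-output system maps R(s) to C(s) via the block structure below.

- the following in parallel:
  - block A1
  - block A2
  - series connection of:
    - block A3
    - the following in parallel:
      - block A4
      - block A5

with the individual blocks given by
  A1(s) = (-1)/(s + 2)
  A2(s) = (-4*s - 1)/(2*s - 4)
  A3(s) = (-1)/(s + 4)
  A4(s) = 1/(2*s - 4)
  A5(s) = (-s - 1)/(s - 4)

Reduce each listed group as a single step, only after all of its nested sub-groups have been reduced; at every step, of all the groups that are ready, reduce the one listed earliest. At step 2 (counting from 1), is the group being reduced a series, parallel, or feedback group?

Step 1: combine A4, A5 in parallel
Step 2: combine A3, (A4+A5) in series
Step 3: sum the parallel branches A1, A2, (A3*(A4+A5))
At step 2 the group reduced is series.

Hence the answer: series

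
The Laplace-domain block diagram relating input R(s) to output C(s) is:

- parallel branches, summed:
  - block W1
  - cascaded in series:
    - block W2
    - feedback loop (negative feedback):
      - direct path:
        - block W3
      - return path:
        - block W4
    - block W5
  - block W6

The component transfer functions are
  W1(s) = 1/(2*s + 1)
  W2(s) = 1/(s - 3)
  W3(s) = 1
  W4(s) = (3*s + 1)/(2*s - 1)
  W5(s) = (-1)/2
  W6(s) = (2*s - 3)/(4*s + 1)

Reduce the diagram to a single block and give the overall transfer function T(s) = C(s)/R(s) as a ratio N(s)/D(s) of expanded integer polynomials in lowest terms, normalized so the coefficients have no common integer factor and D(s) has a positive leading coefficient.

First reduce the diagram to T(s).

Step 1: apply the feedback formula to W3, W4 gives (2*s - 1)/(5*s)
Step 2: reduce the series chain W2, [W3/(1+W3*W4)], W5 gives (1 - 2*s)/(10*s^2 - 30*s)
Step 3: reduce the parallel group W1, (W2*[W3/(1+W3*W4)]*W5), W6 - this is the overall T(s), already in the required normalized form

Answer: (40*s^4 - 136*s^3 - 24*s^2 + 64*s + 1)/(80*s^4 - 180*s^3 - 170*s^2 - 30*s)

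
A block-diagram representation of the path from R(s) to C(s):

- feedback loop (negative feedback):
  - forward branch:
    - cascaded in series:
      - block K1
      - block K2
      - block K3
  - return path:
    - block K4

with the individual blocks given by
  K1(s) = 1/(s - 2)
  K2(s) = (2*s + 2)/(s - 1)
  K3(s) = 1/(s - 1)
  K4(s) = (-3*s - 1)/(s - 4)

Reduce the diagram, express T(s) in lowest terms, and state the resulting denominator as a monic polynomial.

Answer: s^4 - 8*s^3 + 15*s^2 - 30*s + 6

Working:
Step 1. reduce the series chain K1, K2, K3, giving (2*s + 2)/(s^3 - 4*s^2 + 5*s - 2)
Step 2. apply the feedback formula to (K1*K2*K3), K4, giving (2*s^2 - 6*s - 8)/(s^4 - 8*s^3 + 15*s^2 - 30*s + 6)
No further cancellation is possible in the step-2 result, so that is T(s). Its denominator is already monic.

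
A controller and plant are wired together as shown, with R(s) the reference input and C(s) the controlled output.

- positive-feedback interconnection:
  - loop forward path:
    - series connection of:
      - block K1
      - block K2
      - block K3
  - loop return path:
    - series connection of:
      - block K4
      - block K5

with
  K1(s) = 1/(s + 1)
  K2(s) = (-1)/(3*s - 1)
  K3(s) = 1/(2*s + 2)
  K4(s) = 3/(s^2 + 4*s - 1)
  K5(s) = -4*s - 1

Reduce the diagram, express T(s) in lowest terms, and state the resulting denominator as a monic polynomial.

Reducing step by step:

Step 1. combine K1, K2, K3 in series: (-1)/(6*s^3 + 10*s^2 + 2*s - 2)
Step 2. cascade K4, K5: (-12*s - 3)/(s^2 + 4*s - 1)
Step 3. feedback reduction of (K1*K2*K3), (K4*K5): (-s^2 - 4*s + 1)/(6*s^5 + 34*s^4 + 36*s^3 - 4*s^2 - 22*s - 1)
T(s) is the step-3 result (common factors already cancelled). Leading coefficient of the denominator: 6. Divide through by 6 for the monic polynomial.

Answer: s^5 + 17*s^4/3 + 6*s^3 - 2*s^2/3 - 11*s/3 - 1/6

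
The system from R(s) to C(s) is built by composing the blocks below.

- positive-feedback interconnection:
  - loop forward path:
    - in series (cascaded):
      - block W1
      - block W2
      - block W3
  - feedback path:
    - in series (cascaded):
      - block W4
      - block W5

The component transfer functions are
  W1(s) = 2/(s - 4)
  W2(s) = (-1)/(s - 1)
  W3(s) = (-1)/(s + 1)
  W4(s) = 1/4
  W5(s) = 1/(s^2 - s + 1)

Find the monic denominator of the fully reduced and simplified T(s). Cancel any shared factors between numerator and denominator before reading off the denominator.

Reducing step by step:

[1] series reduction of W1, W2, W3 -> 2/(s^3 - 4*s^2 - s + 4)
[2] multiply W4, W5 (series) -> 1/(4*s^2 - 4*s + 4)
[3] apply the feedback formula to (W1*W2*W3), (W4*W5) -> (4*s^2 - 4*s + 4)/(2*s^5 - 10*s^4 + 8*s^3 + 2*s^2 - 10*s + 7)
No further cancellation is possible in the step-3 result, so that is T(s). Its denominator becomes monic after dividing by the leading coefficient 2.

Answer: s^5 - 5*s^4 + 4*s^3 + s^2 - 5*s + 7/2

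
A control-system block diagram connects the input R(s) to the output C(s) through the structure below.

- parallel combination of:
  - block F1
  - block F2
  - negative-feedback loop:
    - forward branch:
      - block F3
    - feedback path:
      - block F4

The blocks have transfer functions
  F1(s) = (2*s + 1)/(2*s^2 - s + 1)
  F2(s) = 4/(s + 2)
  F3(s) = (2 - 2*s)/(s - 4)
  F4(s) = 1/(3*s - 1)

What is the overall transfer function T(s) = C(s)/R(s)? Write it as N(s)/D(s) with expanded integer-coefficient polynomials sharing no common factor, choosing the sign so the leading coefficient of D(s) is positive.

(1) feedback reduction of F3, F4; result (-6*s^2 + 8*s - 2)/(3*s^2 - 15*s + 6)
(2) reduce the parallel group F1, F2, [F3/(1+F3*F4)]; the result is T(s) itself (integer coefficients, no common factor, positive leading denominator coefficient)

Answer: (-12*s^5 + 28*s^4 - 121*s^3 + 37*s^2 - 66*s + 32)/(6*s^5 - 21*s^4 - 36*s^3 + 39*s^2 - 36*s + 12)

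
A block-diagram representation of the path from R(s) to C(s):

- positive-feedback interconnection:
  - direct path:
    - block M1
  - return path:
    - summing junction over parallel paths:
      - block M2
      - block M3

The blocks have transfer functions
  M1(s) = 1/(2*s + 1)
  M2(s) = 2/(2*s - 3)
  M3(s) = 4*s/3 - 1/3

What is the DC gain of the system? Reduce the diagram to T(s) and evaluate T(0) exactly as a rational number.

The answer is 1/2.

Reasoning:
Step 1: add M2, M3 (parallel): (8*s^2 - 14*s + 9)/(6*s - 9)
Step 2: apply the feedback formula to M1, (M2+M3): (6*s - 9)/(4*s^2 + 2*s - 18)
The step-2 result is T(s). Setting s = 0: T(0) = -9/(-18) = 1/2.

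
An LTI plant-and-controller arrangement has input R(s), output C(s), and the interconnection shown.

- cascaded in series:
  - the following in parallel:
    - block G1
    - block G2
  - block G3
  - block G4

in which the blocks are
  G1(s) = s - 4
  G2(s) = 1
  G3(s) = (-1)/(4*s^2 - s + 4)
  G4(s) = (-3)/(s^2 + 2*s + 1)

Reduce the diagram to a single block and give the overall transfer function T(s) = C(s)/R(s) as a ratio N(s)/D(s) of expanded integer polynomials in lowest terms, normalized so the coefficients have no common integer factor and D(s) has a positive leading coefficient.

1. sum the parallel branches G1, G2; result s - 3
2. series reduction of (G1+G2), G3, G4, giving the overall T(s)

Hence the answer: (3*s - 9)/(4*s^4 + 7*s^3 + 6*s^2 + 7*s + 4)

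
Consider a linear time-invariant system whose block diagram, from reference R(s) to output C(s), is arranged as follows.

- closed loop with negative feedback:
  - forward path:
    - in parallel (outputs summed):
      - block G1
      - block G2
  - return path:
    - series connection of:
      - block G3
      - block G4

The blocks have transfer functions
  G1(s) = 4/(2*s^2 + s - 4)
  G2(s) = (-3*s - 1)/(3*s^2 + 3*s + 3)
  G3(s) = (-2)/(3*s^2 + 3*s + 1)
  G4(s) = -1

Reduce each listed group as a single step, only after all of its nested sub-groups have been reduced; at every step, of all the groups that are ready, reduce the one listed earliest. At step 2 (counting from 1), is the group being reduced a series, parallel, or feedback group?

Step 1: reduce the parallel group G1, G2
Step 2: multiply G3, G4 (series)
Step 3: reduce the feedback loop with forward (G1+G2) and return (G3*G4)
The group at step 2 is a series group.

Final answer: series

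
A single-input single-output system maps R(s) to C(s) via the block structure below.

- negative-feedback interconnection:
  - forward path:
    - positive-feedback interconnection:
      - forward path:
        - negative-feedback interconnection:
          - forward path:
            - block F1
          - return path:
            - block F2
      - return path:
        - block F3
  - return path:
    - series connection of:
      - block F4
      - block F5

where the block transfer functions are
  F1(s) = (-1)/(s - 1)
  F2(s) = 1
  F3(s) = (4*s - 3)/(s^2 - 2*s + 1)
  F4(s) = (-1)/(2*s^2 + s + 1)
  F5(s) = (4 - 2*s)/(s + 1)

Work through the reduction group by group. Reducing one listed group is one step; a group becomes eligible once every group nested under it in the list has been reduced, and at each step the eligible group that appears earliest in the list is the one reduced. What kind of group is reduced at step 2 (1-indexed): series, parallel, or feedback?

Answer: feedback

Working:
Step 1: reduce the feedback loop with forward F1 and return F2
Step 2: collapse the loop ([F1/(1+F1*F2)] forward, F3 return)
Step 3: cascade F4, F5
Step 4: feedback reduction of [[F1/(1+F1*F2)]/(1-[F1/(1+F1*F2)]*F3)], (F4*F5)
So the answer for step 2 is feedback.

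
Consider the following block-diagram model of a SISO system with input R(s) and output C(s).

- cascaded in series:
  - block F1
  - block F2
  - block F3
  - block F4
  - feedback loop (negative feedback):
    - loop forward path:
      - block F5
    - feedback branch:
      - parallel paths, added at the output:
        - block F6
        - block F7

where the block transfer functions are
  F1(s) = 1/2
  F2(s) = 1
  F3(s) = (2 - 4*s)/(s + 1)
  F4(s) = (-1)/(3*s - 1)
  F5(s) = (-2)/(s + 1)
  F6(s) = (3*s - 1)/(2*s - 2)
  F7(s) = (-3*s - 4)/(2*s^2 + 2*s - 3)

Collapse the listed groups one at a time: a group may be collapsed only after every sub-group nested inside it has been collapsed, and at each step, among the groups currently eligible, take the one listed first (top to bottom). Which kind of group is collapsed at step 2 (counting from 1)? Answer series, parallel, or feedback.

Step 1 - sum the parallel branches F6, F7
Step 2 - feedback reduction of F5, (F6+F7)
Step 3 - combine F1, F2, F3, F4, [F5/(1+F5*(F6+F7))] in series
The group at step 2 is a feedback group.

Answer: feedback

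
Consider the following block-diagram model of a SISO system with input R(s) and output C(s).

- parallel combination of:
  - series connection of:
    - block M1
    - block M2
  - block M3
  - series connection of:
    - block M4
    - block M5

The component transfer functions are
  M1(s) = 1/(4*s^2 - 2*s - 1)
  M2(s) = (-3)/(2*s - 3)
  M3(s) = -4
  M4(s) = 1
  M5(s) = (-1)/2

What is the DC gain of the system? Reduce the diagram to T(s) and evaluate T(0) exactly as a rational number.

Step 1: combine M1, M2 in series, giving (-3)/(8*s^3 - 16*s^2 + 4*s + 3)
Step 2: series reduction of M4, M5, giving (-1)/2
Step 3: add (M1*M2), M3, (M4*M5) (parallel), giving (-72*s^3 + 144*s^2 - 36*s - 33)/(16*s^3 - 32*s^2 + 8*s + 6)
Evaluating the step-3 result (the overall T(s)) at s = 0 gives T(0) = -33/6 = -11/2.

Therefore the answer is -11/2.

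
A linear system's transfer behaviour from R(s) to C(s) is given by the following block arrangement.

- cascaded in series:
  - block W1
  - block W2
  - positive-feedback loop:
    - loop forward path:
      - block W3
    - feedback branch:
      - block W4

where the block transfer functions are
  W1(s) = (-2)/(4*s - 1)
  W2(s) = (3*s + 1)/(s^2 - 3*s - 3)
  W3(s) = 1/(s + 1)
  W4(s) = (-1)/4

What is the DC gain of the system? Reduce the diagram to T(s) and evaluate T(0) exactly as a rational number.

First reduce the diagram to T(s).

Step 1. reduce the feedback loop with forward W3 and return W4 -> 4/(4*s + 5)
Step 2. cascade W1, W2, [W3/(1-W3*W4)] -> (-24*s - 8)/(16*s^4 - 32*s^3 - 101*s^2 - 33*s + 15)
The step-2 result is T(s). Setting s = 0: T(0) = -8/15.

Answer: -8/15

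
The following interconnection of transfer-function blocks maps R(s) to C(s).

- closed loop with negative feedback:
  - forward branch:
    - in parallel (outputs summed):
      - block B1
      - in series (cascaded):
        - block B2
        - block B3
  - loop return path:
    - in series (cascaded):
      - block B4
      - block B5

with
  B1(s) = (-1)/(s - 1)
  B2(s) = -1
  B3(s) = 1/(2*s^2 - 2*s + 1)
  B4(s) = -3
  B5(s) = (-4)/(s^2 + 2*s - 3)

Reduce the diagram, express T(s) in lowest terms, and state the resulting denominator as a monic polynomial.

(1) cascade B2, B3 -> (-1)/(2*s^2 - 2*s + 1)
(2) parallel reduction of B1, (B2*B3) -> (-2*s^2 + s)/(2*s^3 - 4*s^2 + 3*s - 1)
(3) reduce the series chain B4, B5 -> 12/(s^2 + 2*s - 3)
(4) close the feedback loop around (B1+(B2*B3)), (B4*B5) -> (-2*s^4 - 3*s^3 + 8*s^2 - 3*s)/(2*s^5 - 11*s^3 - 7*s^2 + s + 3)
That last expression is T(s), already simplified. Scaling its denominator by 1/2 (the reciprocal of the leading coefficient) yields the monic denominator.

Therefore the answer is s^5 - 11*s^3/2 - 7*s^2/2 + s/2 + 3/2.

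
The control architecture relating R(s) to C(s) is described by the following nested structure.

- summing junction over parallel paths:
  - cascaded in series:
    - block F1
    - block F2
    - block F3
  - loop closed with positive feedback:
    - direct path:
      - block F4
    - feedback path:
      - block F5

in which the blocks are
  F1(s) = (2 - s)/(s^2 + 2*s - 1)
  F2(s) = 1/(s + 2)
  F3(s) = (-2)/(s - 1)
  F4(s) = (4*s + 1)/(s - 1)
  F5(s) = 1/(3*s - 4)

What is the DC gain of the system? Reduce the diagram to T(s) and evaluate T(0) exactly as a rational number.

Step 1 - multiply F1, F2, F3 (series) gives (2*s - 4)/(s^4 + 3*s^3 - s^2 - 5*s + 2)
Step 2 - close the feedback loop around F4, F5 gives (12*s^2 - 13*s - 4)/(3*s^2 - 11*s + 3)
Step 3 - sum the parallel branches (F1*F2*F3), [F4/(1-F4*F5)] gives (12*s^6 + 23*s^5 - 55*s^4 - 53*s^3 + 59*s^2 + 44*s - 20)/(3*s^6 - 2*s^5 - 33*s^4 + 5*s^3 + 58*s^2 - 37*s + 6)
DC gain: substitute s = 0 into T(s) from step 3: T(0) = -20/6 = -10/3.

Answer: -10/3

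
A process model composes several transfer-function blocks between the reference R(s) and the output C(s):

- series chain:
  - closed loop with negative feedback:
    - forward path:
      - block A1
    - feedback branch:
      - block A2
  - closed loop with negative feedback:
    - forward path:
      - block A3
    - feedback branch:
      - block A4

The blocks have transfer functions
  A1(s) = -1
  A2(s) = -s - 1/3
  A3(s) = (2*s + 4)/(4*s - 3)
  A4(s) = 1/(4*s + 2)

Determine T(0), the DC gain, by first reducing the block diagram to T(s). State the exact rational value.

Answer: 3

Working:
Step 1 - close the feedback loop around A1, A2 gives (-3)/(3*s + 4)
Step 2 - collapse the loop (A3 forward, A4 return) gives (4*s^2 + 10*s + 4)/(8*s^2 - s - 1)
Step 3 - cascade [A1/(1+A1*A2)], [A3/(1+A3*A4)] gives (-12*s^2 - 30*s - 12)/(24*s^3 + 29*s^2 - 7*s - 4)
DC gain: substitute s = 0 into T(s) from step 3: T(0) = -12/(-4) = 3.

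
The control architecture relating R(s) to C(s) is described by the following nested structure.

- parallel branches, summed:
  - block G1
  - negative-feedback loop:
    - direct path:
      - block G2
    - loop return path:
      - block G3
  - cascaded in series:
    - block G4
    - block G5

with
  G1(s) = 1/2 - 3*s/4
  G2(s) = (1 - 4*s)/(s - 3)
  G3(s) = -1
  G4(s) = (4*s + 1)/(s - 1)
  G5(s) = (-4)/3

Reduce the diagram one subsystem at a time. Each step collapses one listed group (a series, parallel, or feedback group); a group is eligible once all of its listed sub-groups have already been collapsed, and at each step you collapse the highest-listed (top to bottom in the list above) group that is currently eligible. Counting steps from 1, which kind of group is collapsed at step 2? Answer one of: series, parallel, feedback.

1. apply the feedback formula to G2, G3
2. cascade G4, G5
3. combine G1, [G2/(1+G2*G3)], (G4*G5) in parallel
Step 2: series.

Answer: series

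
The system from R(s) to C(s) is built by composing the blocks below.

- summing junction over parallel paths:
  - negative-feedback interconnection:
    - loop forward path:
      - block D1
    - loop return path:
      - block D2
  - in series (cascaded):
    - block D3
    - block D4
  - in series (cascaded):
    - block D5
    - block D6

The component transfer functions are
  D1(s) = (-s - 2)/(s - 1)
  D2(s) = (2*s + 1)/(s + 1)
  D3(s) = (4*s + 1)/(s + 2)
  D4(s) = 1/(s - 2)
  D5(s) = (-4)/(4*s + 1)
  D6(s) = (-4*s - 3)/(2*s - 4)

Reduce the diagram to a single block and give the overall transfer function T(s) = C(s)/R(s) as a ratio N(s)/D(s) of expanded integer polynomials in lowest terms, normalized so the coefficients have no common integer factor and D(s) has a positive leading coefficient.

First reduce the diagram to T(s).

1. collapse the loop (D1 forward, D2 return), giving (s^2 + 3*s + 2)/(s^2 + 5*s + 3)
2. combine D3, D4 in series, giving (4*s + 1)/(s^2 - 4)
3. cascade D5, D6, giving (8*s + 6)/(4*s^2 - 7*s - 2)
4. add [D1/(1+D1*D2)], (D3*D4), (D5*D6) (parallel): this yields T(s), and no further normalization is needed

Answer: (4*s^5 + 37*s^4 + 145*s^3 + 185*s^2 + 111*s + 31)/(4*s^5 + 21*s^4 + s^3 - 81*s^2 - 68*s - 12)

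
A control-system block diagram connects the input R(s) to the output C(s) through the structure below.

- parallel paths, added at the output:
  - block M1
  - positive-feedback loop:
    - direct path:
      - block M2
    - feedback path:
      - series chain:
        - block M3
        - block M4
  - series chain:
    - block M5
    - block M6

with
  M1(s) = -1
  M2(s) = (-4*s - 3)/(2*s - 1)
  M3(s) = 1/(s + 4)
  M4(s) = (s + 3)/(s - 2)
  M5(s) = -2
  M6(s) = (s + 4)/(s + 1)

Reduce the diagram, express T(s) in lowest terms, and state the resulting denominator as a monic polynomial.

(1) cascade M3, M4 = (s + 3)/(s^2 + 2*s - 8)
(2) feedback reduction of M2, (M3*M4) = (-4*s^3 - 11*s^2 + 26*s + 24)/(2*s^3 + 7*s^2 - 3*s + 17)
(3) reduce the series chain M5, M6 = (-2*s - 8)/(s + 1)
(4) add M1, [M2/(1-M2*(M3*M4))], (M5*M6) (parallel) = (-10*s^4 - 54*s^3 - 39*s^2 + 26*s - 129)/(2*s^4 + 9*s^3 + 4*s^2 + 14*s + 17)
T(s) is the step-4 result (common factors already cancelled). Leading coefficient of the denominator: 2. Divide through by 2 for the monic polynomial.

Final answer: s^4 + 9*s^3/2 + 2*s^2 + 7*s + 17/2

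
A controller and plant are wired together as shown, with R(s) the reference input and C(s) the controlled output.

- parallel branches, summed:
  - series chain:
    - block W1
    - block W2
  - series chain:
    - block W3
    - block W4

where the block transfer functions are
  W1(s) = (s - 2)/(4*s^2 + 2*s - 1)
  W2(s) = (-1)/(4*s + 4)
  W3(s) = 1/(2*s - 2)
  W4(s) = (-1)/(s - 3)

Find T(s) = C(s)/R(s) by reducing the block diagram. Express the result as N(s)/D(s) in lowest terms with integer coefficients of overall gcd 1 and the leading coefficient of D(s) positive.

Step 1 - cascade W1, W2: (2 - s)/(16*s^3 + 24*s^2 + 4*s - 4)
Step 2 - series reduction of W3, W4: (-1)/(2*s^2 - 8*s + 6)
Step 3 - combine (W1*W2), (W3*W4) in parallel: this yields T(s), and no further normalization is needed

Answer: (-9*s^3 - 6*s^2 - 13*s + 8)/(16*s^5 - 40*s^4 - 44*s^3 + 52*s^2 + 28*s - 12)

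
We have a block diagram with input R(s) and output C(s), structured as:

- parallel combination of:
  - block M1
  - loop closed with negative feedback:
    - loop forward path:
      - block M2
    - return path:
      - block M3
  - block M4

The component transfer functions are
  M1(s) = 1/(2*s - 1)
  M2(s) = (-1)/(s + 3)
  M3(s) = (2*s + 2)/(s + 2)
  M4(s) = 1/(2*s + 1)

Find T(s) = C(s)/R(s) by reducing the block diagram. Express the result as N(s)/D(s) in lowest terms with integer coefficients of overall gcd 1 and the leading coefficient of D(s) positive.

1. reduce the feedback loop with forward M2 and return M3 gives (-s - 2)/(s^2 + 3*s + 4)
2. reduce the parallel group M1, [M2/(1+M2*M3)], M4: this yields T(s), and no further normalization is needed

Therefore the answer is (4*s^2 + 17*s + 2)/(4*s^4 + 12*s^3 + 15*s^2 - 3*s - 4).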